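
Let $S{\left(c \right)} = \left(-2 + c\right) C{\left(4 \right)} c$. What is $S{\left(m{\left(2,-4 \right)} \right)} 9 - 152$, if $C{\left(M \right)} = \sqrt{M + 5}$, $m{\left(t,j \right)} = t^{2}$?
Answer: $64$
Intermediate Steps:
$C{\left(M \right)} = \sqrt{5 + M}$
$S{\left(c \right)} = c \left(-6 + 3 c\right)$ ($S{\left(c \right)} = \left(-2 + c\right) \sqrt{5 + 4} c = \left(-2 + c\right) \sqrt{9} c = \left(-2 + c\right) 3 c = \left(-6 + 3 c\right) c = c \left(-6 + 3 c\right)$)
$S{\left(m{\left(2,-4 \right)} \right)} 9 - 152 = 3 \cdot 2^{2} \left(-2 + 2^{2}\right) 9 - 152 = 3 \cdot 4 \left(-2 + 4\right) 9 - 152 = 3 \cdot 4 \cdot 2 \cdot 9 - 152 = 24 \cdot 9 - 152 = 216 - 152 = 64$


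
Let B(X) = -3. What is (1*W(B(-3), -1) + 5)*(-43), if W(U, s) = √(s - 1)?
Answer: -215 - 43*I*√2 ≈ -215.0 - 60.811*I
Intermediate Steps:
W(U, s) = √(-1 + s)
(1*W(B(-3), -1) + 5)*(-43) = (1*√(-1 - 1) + 5)*(-43) = (1*√(-2) + 5)*(-43) = (1*(I*√2) + 5)*(-43) = (I*√2 + 5)*(-43) = (5 + I*√2)*(-43) = -215 - 43*I*√2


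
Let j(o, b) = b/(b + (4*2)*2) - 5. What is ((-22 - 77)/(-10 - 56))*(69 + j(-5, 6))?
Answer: 2121/22 ≈ 96.409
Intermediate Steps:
j(o, b) = -5 + b/(16 + b) (j(o, b) = b/(b + 8*2) - 5 = b/(b + 16) - 5 = b/(16 + b) - 5 = -5 + b/(16 + b))
((-22 - 77)/(-10 - 56))*(69 + j(-5, 6)) = ((-22 - 77)/(-10 - 56))*(69 + 4*(-20 - 1*6)/(16 + 6)) = (-99/(-66))*(69 + 4*(-20 - 6)/22) = (-99*(-1/66))*(69 + 4*(1/22)*(-26)) = 3*(69 - 52/11)/2 = (3/2)*(707/11) = 2121/22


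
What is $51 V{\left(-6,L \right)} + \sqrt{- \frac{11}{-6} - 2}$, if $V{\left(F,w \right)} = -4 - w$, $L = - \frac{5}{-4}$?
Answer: $- \frac{1071}{4} + \frac{i \sqrt{6}}{6} \approx -267.75 + 0.40825 i$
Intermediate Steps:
$L = \frac{5}{4}$ ($L = \left(-5\right) \left(- \frac{1}{4}\right) = \frac{5}{4} \approx 1.25$)
$51 V{\left(-6,L \right)} + \sqrt{- \frac{11}{-6} - 2} = 51 \left(-4 - \frac{5}{4}\right) + \sqrt{- \frac{11}{-6} - 2} = 51 \left(-4 - \frac{5}{4}\right) + \sqrt{\left(-11\right) \left(- \frac{1}{6}\right) - 2} = 51 \left(- \frac{21}{4}\right) + \sqrt{\frac{11}{6} - 2} = - \frac{1071}{4} + \sqrt{- \frac{1}{6}} = - \frac{1071}{4} + \frac{i \sqrt{6}}{6}$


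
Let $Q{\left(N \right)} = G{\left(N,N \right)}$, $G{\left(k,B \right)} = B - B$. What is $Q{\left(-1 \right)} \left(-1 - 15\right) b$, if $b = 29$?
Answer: $0$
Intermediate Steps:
$G{\left(k,B \right)} = 0$
$Q{\left(N \right)} = 0$
$Q{\left(-1 \right)} \left(-1 - 15\right) b = 0 \left(-1 - 15\right) 29 = 0 \left(-16\right) 29 = 0 \cdot 29 = 0$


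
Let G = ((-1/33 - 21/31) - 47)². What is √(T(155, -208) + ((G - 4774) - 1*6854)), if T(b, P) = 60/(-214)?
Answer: I*√112055995338053/109461 ≈ 96.707*I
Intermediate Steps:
G = 2381928025/1046529 (G = ((-1*1/33 - 21*1/31) - 47)² = ((-1/33 - 21/31) - 47)² = (-724/1023 - 47)² = (-48805/1023)² = 2381928025/1046529 ≈ 2276.0)
T(b, P) = -30/107 (T(b, P) = 60*(-1/214) = -30/107)
√(T(155, -208) + ((G - 4774) - 1*6854)) = √(-30/107 + ((2381928025/1046529 - 4774) - 1*6854)) = √(-30/107 + (-2614201421/1046529 - 6854)) = √(-30/107 - 9787111187/1046529) = √(-1047252292879/111978603) = I*√112055995338053/109461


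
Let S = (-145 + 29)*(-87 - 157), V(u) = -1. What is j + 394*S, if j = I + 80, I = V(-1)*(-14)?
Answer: 11151870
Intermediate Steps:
S = 28304 (S = -116*(-244) = 28304)
I = 14 (I = -1*(-14) = 14)
j = 94 (j = 14 + 80 = 94)
j + 394*S = 94 + 394*28304 = 94 + 11151776 = 11151870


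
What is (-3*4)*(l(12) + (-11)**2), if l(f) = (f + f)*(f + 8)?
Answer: -7212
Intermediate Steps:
l(f) = 2*f*(8 + f) (l(f) = (2*f)*(8 + f) = 2*f*(8 + f))
(-3*4)*(l(12) + (-11)**2) = (-3*4)*(2*12*(8 + 12) + (-11)**2) = -12*(2*12*20 + 121) = -12*(480 + 121) = -12*601 = -7212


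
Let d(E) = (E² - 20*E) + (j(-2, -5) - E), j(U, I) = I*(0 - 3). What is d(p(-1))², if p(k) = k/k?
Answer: 25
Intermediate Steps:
j(U, I) = -3*I (j(U, I) = I*(-3) = -3*I)
p(k) = 1
d(E) = 15 + E² - 21*E (d(E) = (E² - 20*E) + (-3*(-5) - E) = (E² - 20*E) + (15 - E) = 15 + E² - 21*E)
d(p(-1))² = (15 + 1² - 21*1)² = (15 + 1 - 21)² = (-5)² = 25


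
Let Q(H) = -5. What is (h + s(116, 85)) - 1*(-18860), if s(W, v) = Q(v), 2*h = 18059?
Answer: 55769/2 ≈ 27885.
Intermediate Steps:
h = 18059/2 (h = (1/2)*18059 = 18059/2 ≈ 9029.5)
s(W, v) = -5
(h + s(116, 85)) - 1*(-18860) = (18059/2 - 5) - 1*(-18860) = 18049/2 + 18860 = 55769/2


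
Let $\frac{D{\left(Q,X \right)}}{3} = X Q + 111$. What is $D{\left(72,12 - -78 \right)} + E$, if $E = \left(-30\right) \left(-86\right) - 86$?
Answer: $22267$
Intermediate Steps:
$D{\left(Q,X \right)} = 333 + 3 Q X$ ($D{\left(Q,X \right)} = 3 \left(X Q + 111\right) = 3 \left(Q X + 111\right) = 3 \left(111 + Q X\right) = 333 + 3 Q X$)
$E = 2494$ ($E = 2580 - 86 = 2494$)
$D{\left(72,12 - -78 \right)} + E = \left(333 + 3 \cdot 72 \left(12 - -78\right)\right) + 2494 = \left(333 + 3 \cdot 72 \left(12 + 78\right)\right) + 2494 = \left(333 + 3 \cdot 72 \cdot 90\right) + 2494 = \left(333 + 19440\right) + 2494 = 19773 + 2494 = 22267$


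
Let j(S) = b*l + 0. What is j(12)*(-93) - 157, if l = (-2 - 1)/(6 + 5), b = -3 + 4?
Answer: -1448/11 ≈ -131.64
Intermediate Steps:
b = 1
l = -3/11 ≈ -0.27273
j(S) = -3/11 (j(S) = 1*(-3/11) + 0 = -3/11 + 0 = -3/11)
j(12)*(-93) - 157 = -3/11*(-93) - 157 = 279/11 - 157 = -1448/11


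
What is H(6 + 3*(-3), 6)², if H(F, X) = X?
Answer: 36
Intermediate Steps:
H(6 + 3*(-3), 6)² = 6² = 36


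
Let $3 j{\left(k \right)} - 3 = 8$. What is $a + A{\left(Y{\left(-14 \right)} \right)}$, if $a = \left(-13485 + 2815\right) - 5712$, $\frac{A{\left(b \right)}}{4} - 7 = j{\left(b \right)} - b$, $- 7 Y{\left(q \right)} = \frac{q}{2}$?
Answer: $- \frac{49030}{3} \approx -16343.0$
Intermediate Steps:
$Y{\left(q \right)} = - \frac{q}{14}$ ($Y{\left(q \right)} = - \frac{q \frac{1}{2}}{7} = - \frac{\frac{1}{2} q}{7} = - \frac{q}{14}$)
$j{\left(k \right)} = \frac{11}{3}$ ($j{\left(k \right)} = 1 + \frac{1}{3} \cdot 8 = 1 + \frac{8}{3} = \frac{11}{3}$)
$A{\left(b \right)} = \frac{128}{3} - 4 b$ ($A{\left(b \right)} = 28 + 4 \left(\frac{11}{3} - b\right) = 28 - \left(- \frac{44}{3} + 4 b\right) = \frac{128}{3} - 4 b$)
$a = -16382$ ($a = -10670 - 5712 = -16382$)
$a + A{\left(Y{\left(-14 \right)} \right)} = -16382 + \left(\frac{128}{3} - 4 \left(\left(- \frac{1}{14}\right) \left(-14\right)\right)\right) = -16382 + \left(\frac{128}{3} - 4\right) = -16382 + \frac{116}{3} = - \frac{49030}{3}$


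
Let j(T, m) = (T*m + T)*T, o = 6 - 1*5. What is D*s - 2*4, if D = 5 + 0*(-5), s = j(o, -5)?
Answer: -28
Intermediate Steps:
o = 1 (o = 6 - 5 = 1)
j(T, m) = T*(T + T*m) (j(T, m) = (T + T*m)*T = T*(T + T*m))
s = -4 (s = 1²*(1 - 5) = 1*(-4) = -4)
D = 5 (D = 5 + 0 = 5)
D*s - 2*4 = 5*(-4) - 2*4 = -20 - 8 = -28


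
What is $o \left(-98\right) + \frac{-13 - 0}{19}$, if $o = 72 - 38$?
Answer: $- \frac{63321}{19} \approx -3332.7$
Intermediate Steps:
$o = 34$
$o \left(-98\right) + \frac{-13 - 0}{19} = 34 \left(-98\right) + \frac{-13 - 0}{19} = -3332 + \left(-13 + 0\right) \frac{1}{19} = -3332 - \frac{13}{19} = - \frac{63321}{19}$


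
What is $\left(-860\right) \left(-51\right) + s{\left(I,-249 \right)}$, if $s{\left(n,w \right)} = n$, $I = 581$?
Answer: $44441$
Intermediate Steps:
$\left(-860\right) \left(-51\right) + s{\left(I,-249 \right)} = \left(-860\right) \left(-51\right) + 581 = 43860 + 581 = 44441$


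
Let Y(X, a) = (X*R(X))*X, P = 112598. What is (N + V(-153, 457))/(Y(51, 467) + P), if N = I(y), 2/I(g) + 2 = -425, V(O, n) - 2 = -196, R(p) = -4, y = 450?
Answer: -41420/21818419 ≈ -0.0018984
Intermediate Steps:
V(O, n) = -194 (V(O, n) = 2 - 196 = -194)
I(g) = -2/427 (I(g) = 2/(-2 - 425) = 2/(-427) = 2*(-1/427) = -2/427)
N = -2/427 ≈ -0.0046838
Y(X, a) = -4*X**2 (Y(X, a) = (X*(-4))*X = (-4*X)*X = -4*X**2)
(N + V(-153, 457))/(Y(51, 467) + P) = (-2/427 - 194)/(-4*51**2 + 112598) = -82840/(427*(-4*2601 + 112598)) = -82840/(427*(-10404 + 112598)) = -82840/427/102194 = -82840/427*1/102194 = -41420/21818419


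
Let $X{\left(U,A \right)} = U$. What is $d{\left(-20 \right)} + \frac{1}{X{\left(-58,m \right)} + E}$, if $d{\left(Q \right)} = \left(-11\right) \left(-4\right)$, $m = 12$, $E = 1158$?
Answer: $\frac{48401}{1100} \approx 44.001$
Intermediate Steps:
$d{\left(Q \right)} = 44$
$d{\left(-20 \right)} + \frac{1}{X{\left(-58,m \right)} + E} = 44 + \frac{1}{-58 + 1158} = 44 + \frac{1}{1100} = \frac{48401}{1100}$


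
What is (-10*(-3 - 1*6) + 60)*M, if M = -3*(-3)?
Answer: 1350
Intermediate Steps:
M = 9
(-10*(-3 - 1*6) + 60)*M = (-10*(-3 - 1*6) + 60)*9 = (-10*(-3 - 6) + 60)*9 = (-10*(-9) + 60)*9 = (90 + 60)*9 = 150*9 = 1350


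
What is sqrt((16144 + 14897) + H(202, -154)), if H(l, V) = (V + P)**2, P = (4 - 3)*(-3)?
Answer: sqrt(55690) ≈ 235.99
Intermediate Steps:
P = -3 (P = 1*(-3) = -3)
H(l, V) = (-3 + V)**2 (H(l, V) = (V - 3)**2 = (-3 + V)**2)
sqrt((16144 + 14897) + H(202, -154)) = sqrt((16144 + 14897) + (-3 - 154)**2) = sqrt(31041 + (-157)**2) = sqrt(31041 + 24649) = sqrt(55690)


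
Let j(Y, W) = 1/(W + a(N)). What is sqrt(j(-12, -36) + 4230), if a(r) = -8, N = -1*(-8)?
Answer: sqrt(2047309)/22 ≈ 65.038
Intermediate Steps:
N = 8
j(Y, W) = 1/(-8 + W) (j(Y, W) = 1/(W - 8) = 1/(-8 + W))
sqrt(j(-12, -36) + 4230) = sqrt(1/(-8 - 36) + 4230) = sqrt(1/(-44) + 4230) = sqrt(-1/44 + 4230) = sqrt(186119/44) = sqrt(2047309)/22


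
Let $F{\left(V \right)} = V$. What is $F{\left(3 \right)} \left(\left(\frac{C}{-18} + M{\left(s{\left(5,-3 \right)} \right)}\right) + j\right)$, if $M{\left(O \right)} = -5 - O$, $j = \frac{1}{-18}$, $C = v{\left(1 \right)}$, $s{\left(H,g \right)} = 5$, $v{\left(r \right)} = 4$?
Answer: $- \frac{185}{6} \approx -30.833$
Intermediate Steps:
$C = 4$
$j = - \frac{1}{18} \approx -0.055556$
$F{\left(3 \right)} \left(\left(\frac{C}{-18} + M{\left(s{\left(5,-3 \right)} \right)}\right) + j\right) = 3 \left(\left(\frac{4}{-18} - 10\right) - \frac{1}{18}\right) = 3 \left(\left(4 \left(- \frac{1}{18}\right) - 10\right) - \frac{1}{18}\right) = 3 \left(\left(- \frac{2}{9} - 10\right) - \frac{1}{18}\right) = 3 \left(- \frac{92}{9} - \frac{1}{18}\right) = 3 \left(- \frac{185}{18}\right) = - \frac{185}{6}$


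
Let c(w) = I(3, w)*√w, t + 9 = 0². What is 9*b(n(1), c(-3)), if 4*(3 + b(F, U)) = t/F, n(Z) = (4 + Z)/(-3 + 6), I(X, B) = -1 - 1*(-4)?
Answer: -783/20 ≈ -39.150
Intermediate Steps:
I(X, B) = 3 (I(X, B) = -1 + 4 = 3)
t = -9 (t = -9 + 0² = -9 + 0 = -9)
n(Z) = 4/3 + Z/3 (n(Z) = (4 + Z)/3 = (4 + Z)*(⅓) = 4/3 + Z/3)
c(w) = 3*√w
b(F, U) = -3 - 9/(4*F) (b(F, U) = -3 + (-9/F)/4 = -3 - 9/(4*F))
9*b(n(1), c(-3)) = 9*(-3 - 9/(4*(4/3 + (⅓)*1))) = 9*(-3 - 9/(4*(4/3 + ⅓))) = 9*(-3 - 9/(4*5/3)) = 9*(-3 - 9/4*⅗) = 9*(-3 - 27/20) = 9*(-87/20) = -783/20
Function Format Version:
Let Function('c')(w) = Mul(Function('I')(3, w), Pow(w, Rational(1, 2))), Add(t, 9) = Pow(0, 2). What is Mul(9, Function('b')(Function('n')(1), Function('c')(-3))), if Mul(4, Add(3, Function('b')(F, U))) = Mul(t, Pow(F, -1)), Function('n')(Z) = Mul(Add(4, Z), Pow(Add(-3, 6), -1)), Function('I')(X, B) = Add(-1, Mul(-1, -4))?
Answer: Rational(-783, 20) ≈ -39.150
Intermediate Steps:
Function('I')(X, B) = 3 (Function('I')(X, B) = Add(-1, 4) = 3)
t = -9 (t = Add(-9, Pow(0, 2)) = Add(-9, 0) = -9)
Function('n')(Z) = Add(Rational(4, 3), Mul(Rational(1, 3), Z)) (Function('n')(Z) = Mul(Add(4, Z), Pow(3, -1)) = Mul(Add(4, Z), Rational(1, 3)) = Add(Rational(4, 3), Mul(Rational(1, 3), Z)))
Function('c')(w) = Mul(3, Pow(w, Rational(1, 2)))
Function('b')(F, U) = Add(-3, Mul(Rational(-9, 4), Pow(F, -1))) (Function('b')(F, U) = Add(-3, Mul(Rational(1, 4), Mul(-9, Pow(F, -1)))) = Add(-3, Mul(Rational(-9, 4), Pow(F, -1))))
Mul(9, Function('b')(Function('n')(1), Function('c')(-3))) = Mul(9, Add(-3, Mul(Rational(-9, 4), Pow(Add(Rational(4, 3), Mul(Rational(1, 3), 1)), -1)))) = Mul(9, Add(-3, Mul(Rational(-9, 4), Pow(Add(Rational(4, 3), Rational(1, 3)), -1)))) = Mul(9, Add(-3, Mul(Rational(-9, 4), Pow(Rational(5, 3), -1)))) = Mul(9, Add(-3, Mul(Rational(-9, 4), Rational(3, 5)))) = Mul(9, Add(-3, Rational(-27, 20))) = Mul(9, Rational(-87, 20)) = Rational(-783, 20)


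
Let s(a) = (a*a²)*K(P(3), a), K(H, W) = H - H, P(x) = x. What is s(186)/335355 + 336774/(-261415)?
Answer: -336774/261415 ≈ -1.2883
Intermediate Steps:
K(H, W) = 0
s(a) = 0 (s(a) = (a*a²)*0 = a³*0 = 0)
s(186)/335355 + 336774/(-261415) = 0/335355 + 336774/(-261415) = 0*(1/335355) + 336774*(-1/261415) = 0 - 336774/261415 = -336774/261415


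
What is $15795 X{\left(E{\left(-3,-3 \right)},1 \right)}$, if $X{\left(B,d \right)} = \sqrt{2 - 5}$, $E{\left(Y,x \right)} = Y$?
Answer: $15795 i \sqrt{3} \approx 27358.0 i$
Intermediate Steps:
$X{\left(B,d \right)} = i \sqrt{3}$ ($X{\left(B,d \right)} = \sqrt{-3} = i \sqrt{3}$)
$15795 X{\left(E{\left(-3,-3 \right)},1 \right)} = 15795 i \sqrt{3}$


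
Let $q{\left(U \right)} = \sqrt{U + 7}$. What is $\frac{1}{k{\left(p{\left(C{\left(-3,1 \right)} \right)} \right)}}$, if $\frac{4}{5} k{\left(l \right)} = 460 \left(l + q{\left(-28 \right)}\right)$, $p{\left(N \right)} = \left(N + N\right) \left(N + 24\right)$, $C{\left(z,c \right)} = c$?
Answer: $\frac{2}{57983} - \frac{i \sqrt{21}}{1449575} \approx 3.4493 \cdot 10^{-5} - 3.1613 \cdot 10^{-6} i$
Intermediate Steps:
$p{\left(N \right)} = 2 N \left(24 + N\right)$
$q{\left(U \right)} = \sqrt{7 + U}$
$k{\left(l \right)} = 575 l + 575 i \sqrt{21}$ ($k{\left(l \right)} = \frac{5 \cdot 460 \left(l + \sqrt{7 - 28}\right)}{4} = \frac{5 \cdot 460 \left(l + \sqrt{-21}\right)}{4} = \frac{5 \cdot 460 \left(l + i \sqrt{21}\right)}{4} = \frac{5 \left(460 l + 460 i \sqrt{21}\right)}{4} = 575 l + 575 i \sqrt{21}$)
$\frac{1}{k{\left(p{\left(C{\left(-3,1 \right)} \right)} \right)}} = \frac{1}{575 \cdot 2 \cdot 1 \left(24 + 1\right) + 575 i \sqrt{21}} = \frac{1}{575 \cdot 2 \cdot 1 \cdot 25 + 575 i \sqrt{21}} = \frac{1}{575 \cdot 50 + 575 i \sqrt{21}} = \frac{1}{28750 + 575 i \sqrt{21}}$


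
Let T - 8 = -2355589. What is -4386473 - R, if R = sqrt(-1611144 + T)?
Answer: -4386473 - 5*I*sqrt(158669) ≈ -4.3865e+6 - 1991.7*I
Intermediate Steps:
T = -2355581 (T = 8 - 2355589 = -2355581)
R = 5*I*sqrt(158669) (R = sqrt(-1611144 - 2355581) = sqrt(-3966725) = 5*I*sqrt(158669) ≈ 1991.7*I)
-4386473 - R = -4386473 - 5*I*sqrt(158669)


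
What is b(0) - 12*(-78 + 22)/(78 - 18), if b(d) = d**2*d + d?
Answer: 56/5 ≈ 11.200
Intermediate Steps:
b(d) = d + d**3 (b(d) = d**3 + d = d + d**3)
b(0) - 12*(-78 + 22)/(78 - 18) = (0 + 0**3) - 12*(-78 + 22)/(78 - 18) = (0 + 0) - (-672)/60 = 0 - (-672)/60 = 0 - 12*(-14/15) = 0 + 56/5 = 56/5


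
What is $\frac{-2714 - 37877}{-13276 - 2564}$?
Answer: $\frac{40591}{15840} \approx 2.5626$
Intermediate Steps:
$\frac{-2714 - 37877}{-13276 - 2564} = - \frac{40591}{-15840} = \left(-40591\right) \left(- \frac{1}{15840}\right) = \frac{40591}{15840}$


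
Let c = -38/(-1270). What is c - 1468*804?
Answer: -749472701/635 ≈ -1.1803e+6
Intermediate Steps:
c = 19/635 (c = -38*(-1/1270) = 19/635 ≈ 0.029921)
c - 1468*804 = 19/635 - 1468*804 = 19/635 - 1180272 = -749472701/635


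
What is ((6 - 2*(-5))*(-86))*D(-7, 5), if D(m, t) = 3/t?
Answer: -4128/5 ≈ -825.60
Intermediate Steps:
((6 - 2*(-5))*(-86))*D(-7, 5) = ((6 - 2*(-5))*(-86))*(3/5) = ((6 + 10)*(-86))*(3*(⅕)) = (16*(-86))*(⅗) = -1376*⅗ = -4128/5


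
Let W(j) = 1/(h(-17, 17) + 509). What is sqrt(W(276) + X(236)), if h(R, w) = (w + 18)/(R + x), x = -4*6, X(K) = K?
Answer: sqrt(102437965410)/20834 ≈ 15.362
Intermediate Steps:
x = -24
h(R, w) = (18 + w)/(-24 + R) (h(R, w) = (w + 18)/(R - 24) = (18 + w)/(-24 + R))
W(j) = 41/20834 (W(j) = 1/((18 + 17)/(-24 - 17) + 509) = 1/(35/(-41) + 509) = 1/(-1/41*35 + 509) = 1/(-35/41 + 509) = 1/(20834/41) = 41/20834)
sqrt(W(276) + X(236)) = sqrt(41/20834 + 236) = sqrt(4916865/20834) = sqrt(102437965410)/20834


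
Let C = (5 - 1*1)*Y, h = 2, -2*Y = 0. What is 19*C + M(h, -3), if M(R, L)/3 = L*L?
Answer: 27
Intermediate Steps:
Y = 0 (Y = -½*0 = 0)
M(R, L) = 3*L² (M(R, L) = 3*(L*L) = 3*L²)
C = 0 (C = (5 - 1*1)*0 = (5 - 1)*0 = 4*0 = 0)
19*C + M(h, -3) = 19*0 + 3*(-3)² = 0 + 3*9 = 0 + 27 = 27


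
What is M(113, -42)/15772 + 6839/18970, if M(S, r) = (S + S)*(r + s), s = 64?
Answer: 7220841/10685530 ≈ 0.67576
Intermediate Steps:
M(S, r) = 2*S*(64 + r) (M(S, r) = (S + S)*(r + 64) = (2*S)*(64 + r) = 2*S*(64 + r))
M(113, -42)/15772 + 6839/18970 = (2*113*(64 - 42))/15772 + 6839/18970 = (2*113*22)*(1/15772) + 6839*(1/18970) = 4972*(1/15772) + 977/2710 = 1243/3943 + 977/2710 = 7220841/10685530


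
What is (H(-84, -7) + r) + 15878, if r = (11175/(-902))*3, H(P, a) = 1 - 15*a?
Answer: 14384043/902 ≈ 15947.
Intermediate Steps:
r = -33525/902 (r = (11175*(-1/902))*3 = -11175/902*3 = -33525/902 ≈ -37.167)
(H(-84, -7) + r) + 15878 = ((1 - 15*(-7)) - 33525/902) + 15878 = ((1 + 105) - 33525/902) + 15878 = (106 - 33525/902) + 15878 = 62087/902 + 15878 = 14384043/902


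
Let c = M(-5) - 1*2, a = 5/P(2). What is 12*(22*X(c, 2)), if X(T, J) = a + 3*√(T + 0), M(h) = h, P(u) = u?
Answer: 660 + 792*I*√7 ≈ 660.0 + 2095.4*I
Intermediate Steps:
a = 5/2 ≈ 2.5000
c = -7 (c = -5 - 1*2 = -5 - 2 = -7)
X(T, J) = 5/2 + 3*√T (X(T, J) = 5/2 + 3*√(T + 0) = 5/2 + 3*√T)
12*(22*X(c, 2)) = 12*(22*(5/2 + 3*√(-7))) = 12*(22*(5/2 + 3*(I*√7))) = 12*(22*(5/2 + 3*I*√7)) = 12*(55 + 66*I*√7) = 660 + 792*I*√7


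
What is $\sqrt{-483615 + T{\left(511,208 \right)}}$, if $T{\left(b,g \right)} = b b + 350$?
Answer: $8 i \sqrt{3471} \approx 471.32 i$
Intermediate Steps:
$T{\left(b,g \right)} = 350 + b^{2}$ ($T{\left(b,g \right)} = b^{2} + 350 = 350 + b^{2}$)
$\sqrt{-483615 + T{\left(511,208 \right)}} = \sqrt{-483615 + \left(350 + 511^{2}\right)} = \sqrt{-483615 + \left(350 + 261121\right)} = \sqrt{-483615 + 261471} = \sqrt{-222144} = 8 i \sqrt{3471}$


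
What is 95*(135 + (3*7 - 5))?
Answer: 14345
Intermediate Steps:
95*(135 + (3*7 - 5)) = 95*(135 + (21 - 5)) = 95*(135 + 16) = 95*151 = 14345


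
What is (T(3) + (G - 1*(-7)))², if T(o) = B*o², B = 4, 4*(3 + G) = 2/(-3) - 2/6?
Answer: 25281/16 ≈ 1580.1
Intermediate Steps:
G = -13/4 (G = -3 + (2/(-3) - 2/6)/4 = -3 + (2*(-⅓) - 2*⅙)/4 = -3 + (-⅔ - ⅓)/4 = -3 + (¼)*(-1) = -3 - ¼ = -13/4 ≈ -3.2500)
T(o) = 4*o²
(T(3) + (G - 1*(-7)))² = (4*3² + (-13/4 - 1*(-7)))² = (4*9 + (-13/4 + 7))² = (36 + 15/4)² = (159/4)² = 25281/16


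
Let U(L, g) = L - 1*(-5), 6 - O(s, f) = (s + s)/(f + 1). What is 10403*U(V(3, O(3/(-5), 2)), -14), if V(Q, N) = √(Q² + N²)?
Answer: 52015 + 10403*√1249/5 ≈ 1.2555e+5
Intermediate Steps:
O(s, f) = 6 - 2*s/(1 + f) (O(s, f) = 6 - (s + s)/(f + 1) = 6 - 2*s/(1 + f))
V(Q, N) = √(N² + Q²)
U(L, g) = 5 + L (U(L, g) = L + 5 = 5 + L)
10403*U(V(3, O(3/(-5), 2)), -14) = 10403*(5 + √((2*(3 - 3/(-5) + 3*2)/(1 + 2))² + 3²)) = 10403*(5 + √((2*(3 - 3*(-1)/5 + 6)/3)² + 9)) = 10403*(5 + √((2*(⅓)*(3 - 1*(-⅗) + 6))² + 9)) = 10403*(5 + √((2*(⅓)*(3 + ⅗ + 6))² + 9)) = 10403*(5 + √((2*(⅓)*(48/5))² + 9)) = 10403*(5 + √((32/5)² + 9)) = 10403*(5 + √(1024/25 + 9)) = 10403*(5 + √(1249/25)) = 10403*(5 + √1249/5) = 52015 + 10403*√1249/5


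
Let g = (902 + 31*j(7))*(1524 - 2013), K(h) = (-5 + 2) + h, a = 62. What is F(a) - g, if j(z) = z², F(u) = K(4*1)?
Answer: 1183870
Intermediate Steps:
K(h) = -3 + h
F(u) = 1 (F(u) = -3 + 4*1 = -3 + 4 = 1)
g = -1183869 (g = (902 + 31*7²)*(1524 - 2013) = (902 + 31*49)*(-489) = (902 + 1519)*(-489) = 2421*(-489) = -1183869)
F(a) - g = 1 - 1*(-1183869) = 1 + 1183869 = 1183870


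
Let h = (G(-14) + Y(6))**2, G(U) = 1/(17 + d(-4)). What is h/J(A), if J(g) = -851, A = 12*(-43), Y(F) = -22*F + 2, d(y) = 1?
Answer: -5470921/275724 ≈ -19.842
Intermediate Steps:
G(U) = 1/18 (G(U) = 1/(17 + 1) = 1/18)
Y(F) = 2 - 22*F
A = -516
h = 5470921/324 (h = (1/18 + (2 - 22*6))**2 = (1/18 + (2 - 132))**2 = (1/18 - 130)**2 = (-2339/18)**2 = 5470921/324 ≈ 16886.)
h/J(A) = (5470921/324)/(-851) = (5470921/324)*(-1/851) = -5470921/275724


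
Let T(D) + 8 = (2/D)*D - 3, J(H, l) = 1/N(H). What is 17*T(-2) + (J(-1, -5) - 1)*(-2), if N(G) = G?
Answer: -149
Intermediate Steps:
J(H, l) = 1/H
T(D) = -9 (T(D) = -8 + ((2/D)*D - 3) = -8 + (2 - 3) = -8 - 1 = -9)
17*T(-2) + (J(-1, -5) - 1)*(-2) = 17*(-9) + (1/(-1) - 1)*(-2) = -153 + (-1 - 1)*(-2) = -153 - 2*(-2) = -153 + 4 = -149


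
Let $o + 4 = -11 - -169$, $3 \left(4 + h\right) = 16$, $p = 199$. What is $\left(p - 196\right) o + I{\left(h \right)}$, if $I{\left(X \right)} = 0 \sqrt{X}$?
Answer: $462$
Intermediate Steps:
$h = \frac{4}{3}$ ($h = -4 + \frac{1}{3} \cdot 16 = -4 + \frac{16}{3} = \frac{4}{3} \approx 1.3333$)
$o = 154$ ($o = -4 - -158 = -4 + \left(-11 + 169\right) = -4 + 158 = 154$)
$I{\left(X \right)} = 0$
$\left(p - 196\right) o + I{\left(h \right)} = \left(199 - 196\right) 154 + 0 = 3 \cdot 154 + 0 = 462 + 0 = 462$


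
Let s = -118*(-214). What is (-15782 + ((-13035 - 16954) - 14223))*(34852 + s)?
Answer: -3605879376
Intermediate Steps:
s = 25252
(-15782 + ((-13035 - 16954) - 14223))*(34852 + s) = (-15782 + ((-13035 - 16954) - 14223))*(34852 + 25252) = (-15782 + (-29989 - 14223))*60104 = (-15782 - 44212)*60104 = -59994*60104 = -3605879376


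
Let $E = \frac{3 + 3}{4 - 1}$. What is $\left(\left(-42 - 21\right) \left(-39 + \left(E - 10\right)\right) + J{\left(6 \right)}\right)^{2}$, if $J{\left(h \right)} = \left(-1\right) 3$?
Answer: $8749764$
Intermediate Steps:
$E = 2$ ($E = \frac{6}{3} = 6 \cdot \frac{1}{3} = 2$)
$J{\left(h \right)} = -3$
$\left(\left(-42 - 21\right) \left(-39 + \left(E - 10\right)\right) + J{\left(6 \right)}\right)^{2} = \left(\left(-42 - 21\right) \left(-39 + \left(2 - 10\right)\right) - 3\right)^{2} = \left(- 63 \left(-39 + \left(2 - 10\right)\right) - 3\right)^{2} = \left(- 63 \left(-39 - 8\right) - 3\right)^{2} = \left(\left(-63\right) \left(-47\right) - 3\right)^{2} = \left(2961 - 3\right)^{2} = 2958^{2} = 8749764$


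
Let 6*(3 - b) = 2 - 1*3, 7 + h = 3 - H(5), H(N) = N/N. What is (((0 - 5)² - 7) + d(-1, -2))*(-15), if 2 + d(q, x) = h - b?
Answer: -235/2 ≈ -117.50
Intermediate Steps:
H(N) = 1
h = -5 (h = -7 + (3 - 1*1) = -7 + (3 - 1) = -7 + 2 = -5)
b = 19/6 (b = 3 - (2 - 1*3)/6 = 3 - (2 - 3)/6 = 3 - ⅙*(-1) = 3 + ⅙ = 19/6 ≈ 3.1667)
d(q, x) = -61/6 (d(q, x) = -2 + (-5 - 1*19/6) = -2 + (-5 - 19/6) = -2 - 49/6 = -61/6)
(((0 - 5)² - 7) + d(-1, -2))*(-15) = (((0 - 5)² - 7) - 61/6)*(-15) = (((-5)² - 7) - 61/6)*(-15) = ((25 - 7) - 61/6)*(-15) = (18 - 61/6)*(-15) = (47/6)*(-15) = -235/2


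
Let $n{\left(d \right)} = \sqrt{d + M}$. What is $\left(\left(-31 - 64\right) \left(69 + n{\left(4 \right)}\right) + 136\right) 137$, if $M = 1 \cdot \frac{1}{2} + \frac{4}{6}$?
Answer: $-879403 - \frac{13015 \sqrt{186}}{6} \approx -9.0899 \cdot 10^{5}$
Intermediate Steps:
$M = \frac{7}{6}$ ($M = 1 \cdot \frac{1}{2} + 4 \cdot \frac{1}{6} = \frac{1}{2} + \frac{2}{3} = \frac{7}{6} \approx 1.1667$)
$n{\left(d \right)} = \sqrt{\frac{7}{6} + d}$ ($n{\left(d \right)} = \sqrt{d + \frac{7}{6}} = \sqrt{\frac{7}{6} + d}$)
$\left(\left(-31 - 64\right) \left(69 + n{\left(4 \right)}\right) + 136\right) 137 = \left(\left(-31 - 64\right) \left(69 + \frac{\sqrt{42 + 36 \cdot 4}}{6}\right) + 136\right) 137 = \left(- 95 \left(69 + \frac{\sqrt{42 + 144}}{6}\right) + 136\right) 137 = \left(- 95 \left(69 + \frac{\sqrt{186}}{6}\right) + 136\right) 137 = \left(\left(-6555 - \frac{95 \sqrt{186}}{6}\right) + 136\right) 137 = \left(-6419 - \frac{95 \sqrt{186}}{6}\right) 137 = -879403 - \frac{13015 \sqrt{186}}{6}$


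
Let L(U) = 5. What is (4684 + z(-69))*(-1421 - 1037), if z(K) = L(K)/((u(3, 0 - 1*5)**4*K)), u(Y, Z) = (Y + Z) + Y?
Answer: -794403478/69 ≈ -1.1513e+7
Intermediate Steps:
u(Y, Z) = Z + 2*Y
z(K) = 5/K (z(K) = 5/((((0 - 1*5) + 2*3)**4*K)) = 5/((((0 - 5) + 6)**4*K)) = 5/(((-5 + 6)**4*K)) = 5/((1**4*K)) = 5/((1*K)) = 5/K)
(4684 + z(-69))*(-1421 - 1037) = (4684 + 5/(-69))*(-1421 - 1037) = (4684 + 5*(-1/69))*(-2458) = (4684 - 5/69)*(-2458) = (323191/69)*(-2458) = -794403478/69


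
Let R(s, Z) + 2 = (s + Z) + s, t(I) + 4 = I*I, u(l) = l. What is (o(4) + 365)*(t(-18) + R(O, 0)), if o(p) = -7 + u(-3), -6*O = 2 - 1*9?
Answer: 341155/3 ≈ 1.1372e+5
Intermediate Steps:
O = 7/6 (O = -(2 - 1*9)/6 = -(2 - 9)/6 = -⅙*(-7) = 7/6 ≈ 1.1667)
t(I) = -4 + I² (t(I) = -4 + I*I = -4 + I²)
R(s, Z) = -2 + Z + 2*s (R(s, Z) = -2 + ((s + Z) + s) = -2 + ((Z + s) + s) = -2 + (Z + 2*s) = -2 + Z + 2*s)
o(p) = -10 (o(p) = -7 - 3 = -10)
(o(4) + 365)*(t(-18) + R(O, 0)) = (-10 + 365)*((-4 + (-18)²) + (-2 + 0 + 2*(7/6))) = 355*((-4 + 324) + (-2 + 0 + 7/3)) = 355*(320 + ⅓) = 355*(961/3) = 341155/3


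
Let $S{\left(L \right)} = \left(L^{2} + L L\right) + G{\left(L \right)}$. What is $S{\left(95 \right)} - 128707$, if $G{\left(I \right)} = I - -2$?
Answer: $-110560$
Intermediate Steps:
$G{\left(I \right)} = 2 + I$ ($G{\left(I \right)} = I + 2 = 2 + I$)
$S{\left(L \right)} = 2 + L + 2 L^{2}$ ($S{\left(L \right)} = \left(L^{2} + L L\right) + \left(2 + L\right) = \left(L^{2} + L^{2}\right) + \left(2 + L\right) = 2 L^{2} + \left(2 + L\right) = 2 + L + 2 L^{2}$)
$S{\left(95 \right)} - 128707 = \left(2 + 95 + 2 \cdot 95^{2}\right) - 128707 = \left(2 + 95 + 2 \cdot 9025\right) - 128707 = \left(2 + 95 + 18050\right) - 128707 = 18147 - 128707 = -110560$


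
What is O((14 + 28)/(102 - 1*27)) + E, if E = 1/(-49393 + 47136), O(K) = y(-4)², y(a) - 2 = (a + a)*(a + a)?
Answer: 9831491/2257 ≈ 4356.0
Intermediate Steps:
y(a) = 2 + 4*a² (y(a) = 2 + (a + a)*(a + a) = 2 + (2*a)*(2*a) = 2 + 4*a²)
O(K) = 4356 (O(K) = (2 + 4*(-4)²)² = (2 + 4*16)² = (2 + 64)² = 66² = 4356)
E = -1/2257 (E = 1/(-2257) = -1/2257 ≈ -0.00044307)
O((14 + 28)/(102 - 1*27)) + E = 4356 - 1/2257 = 9831491/2257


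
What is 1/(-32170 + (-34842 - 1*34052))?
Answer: -1/101064 ≈ -9.8947e-6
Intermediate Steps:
1/(-32170 + (-34842 - 1*34052)) = 1/(-32170 + (-34842 - 34052)) = 1/(-32170 - 68894) = 1/(-101064) = -1/101064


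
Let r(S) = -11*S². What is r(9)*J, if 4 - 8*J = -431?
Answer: -387585/8 ≈ -48448.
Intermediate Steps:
J = 435/8 (J = ½ - ⅛*(-431) = ½ + 431/8 = 435/8 ≈ 54.375)
r(9)*J = -11*9²*(435/8) = -11*81*(435/8) = -891*435/8 = -387585/8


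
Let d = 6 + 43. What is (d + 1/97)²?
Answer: 22600516/9409 ≈ 2402.0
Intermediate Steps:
d = 49
(d + 1/97)² = (49 + 1/97)² = (4754/97)² = 22600516/9409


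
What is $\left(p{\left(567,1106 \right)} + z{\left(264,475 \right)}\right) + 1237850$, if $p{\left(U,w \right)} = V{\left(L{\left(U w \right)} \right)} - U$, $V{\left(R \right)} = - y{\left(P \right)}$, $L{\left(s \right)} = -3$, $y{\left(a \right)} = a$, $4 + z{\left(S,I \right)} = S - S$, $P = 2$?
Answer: $1237277$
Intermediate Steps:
$z{\left(S,I \right)} = -4$ ($z{\left(S,I \right)} = -4 + \left(S - S\right) = -4 + 0 = -4$)
$V{\left(R \right)} = -2$ ($V{\left(R \right)} = \left(-1\right) 2 = -2$)
$p{\left(U,w \right)} = -2 - U$
$\left(p{\left(567,1106 \right)} + z{\left(264,475 \right)}\right) + 1237850 = \left(\left(-2 - 567\right) - 4\right) + 1237850 = \left(-569 - 4\right) + 1237850 = -573 + 1237850 = 1237277$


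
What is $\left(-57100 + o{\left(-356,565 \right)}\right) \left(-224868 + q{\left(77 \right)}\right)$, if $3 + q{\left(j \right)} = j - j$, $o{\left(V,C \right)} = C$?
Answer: $12713081985$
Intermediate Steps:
$q{\left(j \right)} = -3$ ($q{\left(j \right)} = -3 + \left(j - j\right) = -3 + 0 = -3$)
$\left(-57100 + o{\left(-356,565 \right)}\right) \left(-224868 + q{\left(77 \right)}\right) = \left(-57100 + 565\right) \left(-224868 - 3\right) = \left(-56535\right) \left(-224871\right) = 12713081985$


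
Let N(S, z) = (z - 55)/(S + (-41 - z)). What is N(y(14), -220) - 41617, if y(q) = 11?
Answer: -1581501/38 ≈ -41618.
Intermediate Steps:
N(S, z) = (-55 + z)/(-41 + S - z)
N(y(14), -220) - 41617 = (55 - 1*(-220))/(41 - 220 - 1*11) - 41617 = (55 + 220)/(41 - 220 - 11) - 41617 = 275/(-190) - 41617 = -1/190*275 - 41617 = -55/38 - 41617 = -1581501/38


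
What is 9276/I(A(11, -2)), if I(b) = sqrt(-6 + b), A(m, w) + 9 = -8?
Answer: -9276*I*sqrt(23)/23 ≈ -1934.2*I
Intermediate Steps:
A(m, w) = -17 (A(m, w) = -9 - 8 = -17)
9276/I(A(11, -2)) = 9276/(sqrt(-6 - 17)) = 9276/(sqrt(-23)) = 9276/((I*sqrt(23))) = 9276*(-I*sqrt(23)/23) = -9276*I*sqrt(23)/23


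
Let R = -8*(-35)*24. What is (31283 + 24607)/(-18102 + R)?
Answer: -9315/1897 ≈ -4.9104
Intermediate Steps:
R = 6720 (R = 280*24 = 6720)
(31283 + 24607)/(-18102 + R) = (31283 + 24607)/(-18102 + 6720) = 55890/(-11382) = 55890*(-1/11382) = -9315/1897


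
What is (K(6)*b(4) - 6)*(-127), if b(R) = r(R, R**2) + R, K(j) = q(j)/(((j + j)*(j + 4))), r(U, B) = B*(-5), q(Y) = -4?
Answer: 6604/15 ≈ 440.27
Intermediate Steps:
r(U, B) = -5*B
K(j) = -2/(j*(4 + j)) (K(j) = -4*1/((j + 4)*(j + j)) = -4*1/(2*j*(4 + j)) = -2/(j*(4 + j)))
b(R) = R - 5*R**2 (b(R) = -5*R**2 + R = R - 5*R**2)
(K(6)*b(4) - 6)*(-127) = ((-2/(6*(4 + 6)))*(4*(1 - 5*4)) - 6)*(-127) = ((-2*1/6/10)*(4*(1 - 20)) - 6)*(-127) = ((-2*1/6*1/10)*(4*(-19)) - 6)*(-127) = (-1/30*(-76) - 6)*(-127) = (38/15 - 6)*(-127) = -52/15*(-127) = 6604/15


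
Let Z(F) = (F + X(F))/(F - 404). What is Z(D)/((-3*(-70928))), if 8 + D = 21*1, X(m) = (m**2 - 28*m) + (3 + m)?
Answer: 83/41599272 ≈ 1.9952e-6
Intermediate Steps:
X(m) = 3 + m**2 - 27*m
D = 13 (D = -8 + 21*1 = -8 + 21 = 13)
Z(F) = (3 + F**2 - 26*F)/(-404 + F) (Z(F) = (F + (3 + F**2 - 27*F))/(F - 404) = (3 + F**2 - 26*F)/(-404 + F))
Z(D)/((-3*(-70928))) = ((3 + 13**2 - 26*13)/(-404 + 13))/((-3*(-70928))) = ((3 + 169 - 338)/(-391))/212784 = -1/391*(-166)*(1/212784) = (166/391)*(1/212784) = 83/41599272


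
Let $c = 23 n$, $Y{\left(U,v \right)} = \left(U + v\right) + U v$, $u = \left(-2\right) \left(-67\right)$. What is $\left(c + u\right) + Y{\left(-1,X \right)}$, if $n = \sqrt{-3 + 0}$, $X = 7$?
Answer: $133 + 23 i \sqrt{3} \approx 133.0 + 39.837 i$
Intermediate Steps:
$u = 134$
$n = i \sqrt{3}$ ($n = \sqrt{-3} = i \sqrt{3} \approx 1.732 i$)
$Y{\left(U,v \right)} = U + v + U v$
$c = 23 i \sqrt{3} \approx 39.837 i$
$\left(c + u\right) + Y{\left(-1,X \right)} = \left(23 i \sqrt{3} + 134\right) - 1 = \left(134 + 23 i \sqrt{3}\right) - 1 = 133 + 23 i \sqrt{3}$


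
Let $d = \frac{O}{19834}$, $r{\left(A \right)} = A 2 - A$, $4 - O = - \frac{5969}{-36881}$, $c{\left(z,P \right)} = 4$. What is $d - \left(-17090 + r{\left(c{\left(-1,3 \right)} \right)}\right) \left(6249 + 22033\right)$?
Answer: $\frac{353478918011979563}{731497754} \approx 4.8323 \cdot 10^{8}$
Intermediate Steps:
$O = \frac{141555}{36881}$ ($O = 4 - - \frac{5969}{-36881} = 4 - \left(-5969\right) \left(- \frac{1}{36881}\right) = 4 - \frac{5969}{36881} = \frac{141555}{36881} \approx 3.8382$)
$r{\left(A \right)} = A$ ($r{\left(A \right)} = 2 A - A = A$)
$d = \frac{141555}{731497754}$ ($d = \frac{141555}{36881 \cdot 19834} = \frac{141555}{36881} \cdot \frac{1}{19834} = \frac{141555}{731497754} \approx 0.00019351$)
$d - \left(-17090 + r{\left(c{\left(-1,3 \right)} \right)}\right) \left(6249 + 22033\right) = \frac{141555}{731497754} - \left(-17090 + 4\right) \left(6249 + 22033\right) = \frac{141555}{731497754} - \left(-17086\right) 28282 = \frac{141555}{731497754} - -483226252 = \frac{141555}{731497754} + 483226252 = \frac{353478918011979563}{731497754}$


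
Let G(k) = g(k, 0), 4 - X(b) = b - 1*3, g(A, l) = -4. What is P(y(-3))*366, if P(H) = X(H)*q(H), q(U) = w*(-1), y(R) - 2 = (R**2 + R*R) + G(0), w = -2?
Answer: -6588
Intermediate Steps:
X(b) = 7 - b (X(b) = 4 - (b - 1*3) = 4 - (b - 3) = 4 - (-3 + b) = 4 + (3 - b) = 7 - b)
G(k) = -4
y(R) = -2 + 2*R**2 (y(R) = 2 + ((R**2 + R*R) - 4) = 2 + ((R**2 + R**2) - 4) = 2 + (2*R**2 - 4) = 2 + (-4 + 2*R**2) = -2 + 2*R**2)
q(U) = 2 (q(U) = -2*(-1) = 2)
P(H) = 14 - 2*H (P(H) = (7 - H)*2 = 14 - 2*H)
P(y(-3))*366 = (14 - 2*(-2 + 2*(-3)**2))*366 = (14 - 2*(-2 + 2*9))*366 = (14 - 2*(-2 + 18))*366 = (14 - 2*16)*366 = (14 - 32)*366 = -18*366 = -6588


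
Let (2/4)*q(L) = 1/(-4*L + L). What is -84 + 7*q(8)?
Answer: -1015/12 ≈ -84.583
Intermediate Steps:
q(L) = -2/(3*L) (q(L) = 2/(-4*L + L) = 2/((-3*L)) = 2*(-1/(3*L)) = -2/(3*L))
-84 + 7*q(8) = -84 + 7*(-2/3/8) = -84 + 7*(-2/3*1/8) = -84 + 7*(-1/12) = -84 - 7/12 = -1015/12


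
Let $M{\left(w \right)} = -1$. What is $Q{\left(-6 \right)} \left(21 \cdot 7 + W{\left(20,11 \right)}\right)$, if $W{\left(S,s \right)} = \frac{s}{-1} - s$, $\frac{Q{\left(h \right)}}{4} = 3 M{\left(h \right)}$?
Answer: $-1500$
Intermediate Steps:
$Q{\left(h \right)} = -12$ ($Q{\left(h \right)} = 4 \cdot 3 \left(-1\right) = 4 \left(-3\right) = -12$)
$W{\left(S,s \right)} = - 2 s$ ($W{\left(S,s \right)} = s \left(-1\right) - s = - s - s = - 2 s$)
$Q{\left(-6 \right)} \left(21 \cdot 7 + W{\left(20,11 \right)}\right) = - 12 \left(21 \cdot 7 - 22\right) = - 12 \left(147 - 22\right) = \left(-12\right) 125 = -1500$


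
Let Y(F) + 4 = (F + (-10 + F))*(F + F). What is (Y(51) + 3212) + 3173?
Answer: 15765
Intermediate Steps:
Y(F) = -4 + 2*F*(-10 + 2*F) (Y(F) = -4 + (F + (-10 + F))*(F + F) = -4 + (-10 + 2*F)*(2*F) = -4 + 2*F*(-10 + 2*F))
(Y(51) + 3212) + 3173 = ((-4 - 20*51 + 4*51**2) + 3212) + 3173 = ((-4 - 1020 + 4*2601) + 3212) + 3173 = ((-4 - 1020 + 10404) + 3212) + 3173 = (9380 + 3212) + 3173 = 12592 + 3173 = 15765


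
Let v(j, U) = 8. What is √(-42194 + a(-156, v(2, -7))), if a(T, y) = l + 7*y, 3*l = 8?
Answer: I*√379218/3 ≈ 205.27*I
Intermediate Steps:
l = 8/3 (l = (⅓)*8 = 8/3 ≈ 2.6667)
a(T, y) = 8/3 + 7*y
√(-42194 + a(-156, v(2, -7))) = √(-42194 + (8/3 + 7*8)) = √(-42194 + (8/3 + 56)) = √(-42194 + 176/3) = √(-126406/3) = I*√379218/3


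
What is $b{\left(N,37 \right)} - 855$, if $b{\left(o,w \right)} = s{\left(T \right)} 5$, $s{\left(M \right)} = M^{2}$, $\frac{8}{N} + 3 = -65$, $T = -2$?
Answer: $-835$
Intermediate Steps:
$N = - \frac{2}{17}$ ($N = \frac{8}{-3 - 65} = \frac{8}{-68} = 8 \left(- \frac{1}{68}\right) = - \frac{2}{17} \approx -0.11765$)
$b{\left(o,w \right)} = 20$ ($b{\left(o,w \right)} = \left(-2\right)^{2} \cdot 5 = 4 \cdot 5 = 20$)
$b{\left(N,37 \right)} - 855 = 20 - 855 = -835$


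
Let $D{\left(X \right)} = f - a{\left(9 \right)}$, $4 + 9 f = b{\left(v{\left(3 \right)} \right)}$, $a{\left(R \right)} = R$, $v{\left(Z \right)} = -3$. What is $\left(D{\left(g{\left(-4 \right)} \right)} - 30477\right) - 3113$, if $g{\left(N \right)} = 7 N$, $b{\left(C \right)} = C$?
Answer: $- \frac{302398}{9} \approx -33600.0$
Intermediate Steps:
$f = - \frac{7}{9}$ ($f = - \frac{4}{9} + \frac{1}{9} \left(-3\right) = - \frac{4}{9} - \frac{1}{3} = - \frac{7}{9} \approx -0.77778$)
$D{\left(X \right)} = - \frac{88}{9}$ ($D{\left(X \right)} = - \frac{7}{9} - 9 = - \frac{88}{9}$)
$\left(D{\left(g{\left(-4 \right)} \right)} - 30477\right) - 3113 = \left(- \frac{88}{9} - 30477\right) - 3113 = - \frac{274381}{9} - 3113 = - \frac{302398}{9}$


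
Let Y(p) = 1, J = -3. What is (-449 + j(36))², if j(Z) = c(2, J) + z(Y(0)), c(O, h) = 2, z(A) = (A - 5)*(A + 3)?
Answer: 214369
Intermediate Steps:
z(A) = (-5 + A)*(3 + A)
j(Z) = -14 (j(Z) = 2 + (-15 + 1² - 2*1) = 2 + (-15 + 1 - 2) = 2 - 16 = -14)
(-449 + j(36))² = (-449 - 14)² = (-463)² = 214369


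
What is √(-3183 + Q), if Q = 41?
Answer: I*√3142 ≈ 56.054*I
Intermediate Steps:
√(-3183 + Q) = √(-3183 + 41) = √(-3142) = I*√3142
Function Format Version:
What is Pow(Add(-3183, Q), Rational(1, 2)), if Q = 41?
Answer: Mul(I, Pow(3142, Rational(1, 2))) ≈ Mul(56.054, I)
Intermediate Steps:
Pow(Add(-3183, Q), Rational(1, 2)) = Pow(Add(-3183, 41), Rational(1, 2)) = Pow(-3142, Rational(1, 2)) = Mul(I, Pow(3142, Rational(1, 2)))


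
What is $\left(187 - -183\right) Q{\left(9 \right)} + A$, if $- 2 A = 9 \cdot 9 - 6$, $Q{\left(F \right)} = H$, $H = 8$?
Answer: $\frac{5845}{2} \approx 2922.5$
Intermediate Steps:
$Q{\left(F \right)} = 8$
$A = - \frac{75}{2}$ ($A = - \frac{9 \cdot 9 - 6}{2} = - \frac{81 - 6}{2} = \left(- \frac{1}{2}\right) 75 = - \frac{75}{2} \approx -37.5$)
$\left(187 - -183\right) Q{\left(9 \right)} + A = \left(187 - -183\right) 8 - \frac{75}{2} = \left(187 + 183\right) 8 - \frac{75}{2} = 370 \cdot 8 - \frac{75}{2} = 2960 - \frac{75}{2} = \frac{5845}{2}$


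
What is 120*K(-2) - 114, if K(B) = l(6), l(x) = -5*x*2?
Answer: -7314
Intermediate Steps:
l(x) = -10*x
K(B) = -60 (K(B) = -10*6 = -60)
120*K(-2) - 114 = 120*(-60) - 114 = -7200 - 114 = -7314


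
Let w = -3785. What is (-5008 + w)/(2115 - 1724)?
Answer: -8793/391 ≈ -22.488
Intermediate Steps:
(-5008 + w)/(2115 - 1724) = (-5008 - 3785)/(2115 - 1724) = -8793/391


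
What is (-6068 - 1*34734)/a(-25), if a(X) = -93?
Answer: 40802/93 ≈ 438.73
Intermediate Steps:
(-6068 - 1*34734)/a(-25) = (-6068 - 1*34734)/(-93) = (-6068 - 34734)*(-1/93) = -40802*(-1/93) = 40802/93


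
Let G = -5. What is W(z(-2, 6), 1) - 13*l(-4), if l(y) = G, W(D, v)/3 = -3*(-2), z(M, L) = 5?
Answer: 83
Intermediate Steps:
W(D, v) = 18 (W(D, v) = 3*(-3*(-2)) = 3*6 = 18)
l(y) = -5
W(z(-2, 6), 1) - 13*l(-4) = 18 - 13*(-5) = 18 + 65 = 83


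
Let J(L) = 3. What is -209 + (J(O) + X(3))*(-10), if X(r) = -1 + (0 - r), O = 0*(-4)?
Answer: -199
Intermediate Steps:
O = 0
X(r) = -1 - r
-209 + (J(O) + X(3))*(-10) = -209 + (3 + (-1 - 1*3))*(-10) = -209 + (3 + (-1 - 3))*(-10) = -209 + (3 - 4)*(-10) = -209 - 1*(-10) = -209 + 10 = -199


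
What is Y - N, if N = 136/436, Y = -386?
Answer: -42108/109 ≈ -386.31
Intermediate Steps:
N = 34/109 (N = 136*(1/436) = 34/109 ≈ 0.31193)
Y - N = -386 - 1*34/109 = -386 - 34/109 = -42108/109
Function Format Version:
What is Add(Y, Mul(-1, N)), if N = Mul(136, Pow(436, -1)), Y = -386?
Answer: Rational(-42108, 109) ≈ -386.31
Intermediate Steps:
N = Rational(34, 109) (N = Mul(136, Rational(1, 436)) = Rational(34, 109) ≈ 0.31193)
Add(Y, Mul(-1, N)) = Add(-386, Mul(-1, Rational(34, 109))) = Add(-386, Rational(-34, 109)) = Rational(-42108, 109)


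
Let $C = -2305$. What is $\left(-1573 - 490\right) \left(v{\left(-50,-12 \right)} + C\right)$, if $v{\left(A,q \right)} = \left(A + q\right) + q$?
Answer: $4907877$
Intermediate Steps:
$v{\left(A,q \right)} = A + 2 q$
$\left(-1573 - 490\right) \left(v{\left(-50,-12 \right)} + C\right) = \left(-1573 - 490\right) \left(\left(-50 + 2 \left(-12\right)\right) - 2305\right) = - 2063 \left(\left(-50 - 24\right) - 2305\right) = - 2063 \left(-74 - 2305\right) = \left(-2063\right) \left(-2379\right) = 4907877$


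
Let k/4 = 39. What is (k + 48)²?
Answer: 41616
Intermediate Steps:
k = 156 (k = 4*39 = 156)
(k + 48)² = (156 + 48)² = 204² = 41616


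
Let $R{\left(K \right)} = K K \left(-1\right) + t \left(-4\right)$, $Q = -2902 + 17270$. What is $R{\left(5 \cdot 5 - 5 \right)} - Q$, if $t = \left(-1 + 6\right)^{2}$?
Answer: $-14868$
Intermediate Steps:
$Q = 14368$
$t = 25$ ($t = 5^{2} = 25$)
$R{\left(K \right)} = -100 - K^{2}$ ($R{\left(K \right)} = K K \left(-1\right) + 25 \left(-4\right) = K^{2} \left(-1\right) - 100 = - K^{2} - 100 = -100 - K^{2}$)
$R{\left(5 \cdot 5 - 5 \right)} - Q = \left(-100 - \left(5 \cdot 5 - 5\right)^{2}\right) - 14368 = \left(-100 - \left(25 - 5\right)^{2}\right) - 14368 = \left(-100 - 20^{2}\right) - 14368 = \left(-100 - 400\right) - 14368 = -500 - 14368 = -14868$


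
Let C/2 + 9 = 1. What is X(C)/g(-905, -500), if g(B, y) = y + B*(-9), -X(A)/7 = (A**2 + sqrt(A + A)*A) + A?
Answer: -336/1529 + 448*I*sqrt(2)/7645 ≈ -0.21975 + 0.082873*I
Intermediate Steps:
C = -16 (C = -18 + 2*1 = -18 + 2 = -16)
X(A) = -7*A - 7*A**2 - 7*sqrt(2)*A**(3/2) (X(A) = -7*((A**2 + sqrt(A + A)*A) + A) = -7*((A**2 + sqrt(2*A)*A) + A) = -7*((A**2 + (sqrt(2)*sqrt(A))*A) + A) = -7*((A**2 + sqrt(2)*A**(3/2)) + A) = -7*(A + A**2 + sqrt(2)*A**(3/2)) = -7*A - 7*A**2 - 7*sqrt(2)*A**(3/2))
g(B, y) = y - 9*B
X(C)/g(-905, -500) = (-7*(-16) - 7*(-16)**2 - 7*sqrt(2)*(-16)**(3/2))/(-500 - 9*(-905)) = (112 - 7*256 - 7*sqrt(2)*(-64*I))/(-500 + 8145) = (112 - 1792 + 448*I*sqrt(2))/7645 = (-1680 + 448*I*sqrt(2))*(1/7645) = -336/1529 + 448*I*sqrt(2)/7645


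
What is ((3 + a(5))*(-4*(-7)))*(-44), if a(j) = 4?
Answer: -8624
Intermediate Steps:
((3 + a(5))*(-4*(-7)))*(-44) = ((3 + 4)*(-4*(-7)))*(-44) = (7*28)*(-44) = 196*(-44) = -8624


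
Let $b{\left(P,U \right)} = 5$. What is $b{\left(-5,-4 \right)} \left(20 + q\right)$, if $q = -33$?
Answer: $-65$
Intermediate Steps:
$b{\left(-5,-4 \right)} \left(20 + q\right) = 5 \left(20 - 33\right) = 5 \left(-13\right) = -65$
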